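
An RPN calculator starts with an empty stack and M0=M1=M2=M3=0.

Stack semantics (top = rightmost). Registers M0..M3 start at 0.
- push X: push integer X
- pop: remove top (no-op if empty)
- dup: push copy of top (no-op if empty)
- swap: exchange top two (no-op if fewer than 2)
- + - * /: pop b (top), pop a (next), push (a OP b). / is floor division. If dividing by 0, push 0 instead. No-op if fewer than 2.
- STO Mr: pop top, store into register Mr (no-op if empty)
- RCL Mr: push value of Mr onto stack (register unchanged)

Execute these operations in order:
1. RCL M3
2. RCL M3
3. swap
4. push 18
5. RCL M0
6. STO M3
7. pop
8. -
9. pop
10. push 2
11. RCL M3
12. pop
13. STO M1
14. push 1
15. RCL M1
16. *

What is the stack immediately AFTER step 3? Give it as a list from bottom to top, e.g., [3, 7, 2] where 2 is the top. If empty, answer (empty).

After op 1 (RCL M3): stack=[0] mem=[0,0,0,0]
After op 2 (RCL M3): stack=[0,0] mem=[0,0,0,0]
After op 3 (swap): stack=[0,0] mem=[0,0,0,0]

[0, 0]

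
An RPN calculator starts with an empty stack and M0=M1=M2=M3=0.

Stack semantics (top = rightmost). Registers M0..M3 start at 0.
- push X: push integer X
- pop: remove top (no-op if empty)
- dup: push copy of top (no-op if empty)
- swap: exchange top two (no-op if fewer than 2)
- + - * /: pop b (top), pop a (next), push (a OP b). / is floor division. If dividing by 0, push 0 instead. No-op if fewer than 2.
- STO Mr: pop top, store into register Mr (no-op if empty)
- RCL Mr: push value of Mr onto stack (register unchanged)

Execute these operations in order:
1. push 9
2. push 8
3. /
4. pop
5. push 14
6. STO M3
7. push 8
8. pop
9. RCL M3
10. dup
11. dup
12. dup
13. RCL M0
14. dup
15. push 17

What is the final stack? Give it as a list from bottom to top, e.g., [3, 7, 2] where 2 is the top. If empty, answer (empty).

After op 1 (push 9): stack=[9] mem=[0,0,0,0]
After op 2 (push 8): stack=[9,8] mem=[0,0,0,0]
After op 3 (/): stack=[1] mem=[0,0,0,0]
After op 4 (pop): stack=[empty] mem=[0,0,0,0]
After op 5 (push 14): stack=[14] mem=[0,0,0,0]
After op 6 (STO M3): stack=[empty] mem=[0,0,0,14]
After op 7 (push 8): stack=[8] mem=[0,0,0,14]
After op 8 (pop): stack=[empty] mem=[0,0,0,14]
After op 9 (RCL M3): stack=[14] mem=[0,0,0,14]
After op 10 (dup): stack=[14,14] mem=[0,0,0,14]
After op 11 (dup): stack=[14,14,14] mem=[0,0,0,14]
After op 12 (dup): stack=[14,14,14,14] mem=[0,0,0,14]
After op 13 (RCL M0): stack=[14,14,14,14,0] mem=[0,0,0,14]
After op 14 (dup): stack=[14,14,14,14,0,0] mem=[0,0,0,14]
After op 15 (push 17): stack=[14,14,14,14,0,0,17] mem=[0,0,0,14]

Answer: [14, 14, 14, 14, 0, 0, 17]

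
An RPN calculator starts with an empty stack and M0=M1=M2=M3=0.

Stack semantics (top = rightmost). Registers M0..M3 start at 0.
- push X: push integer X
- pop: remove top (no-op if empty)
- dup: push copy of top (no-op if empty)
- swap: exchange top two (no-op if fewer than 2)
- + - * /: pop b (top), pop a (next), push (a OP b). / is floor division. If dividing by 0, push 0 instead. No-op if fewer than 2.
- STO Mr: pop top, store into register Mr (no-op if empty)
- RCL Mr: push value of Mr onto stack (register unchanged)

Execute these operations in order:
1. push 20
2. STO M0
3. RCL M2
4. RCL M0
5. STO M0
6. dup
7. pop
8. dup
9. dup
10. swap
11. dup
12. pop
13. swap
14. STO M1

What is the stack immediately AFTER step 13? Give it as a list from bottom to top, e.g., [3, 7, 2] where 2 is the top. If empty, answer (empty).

After op 1 (push 20): stack=[20] mem=[0,0,0,0]
After op 2 (STO M0): stack=[empty] mem=[20,0,0,0]
After op 3 (RCL M2): stack=[0] mem=[20,0,0,0]
After op 4 (RCL M0): stack=[0,20] mem=[20,0,0,0]
After op 5 (STO M0): stack=[0] mem=[20,0,0,0]
After op 6 (dup): stack=[0,0] mem=[20,0,0,0]
After op 7 (pop): stack=[0] mem=[20,0,0,0]
After op 8 (dup): stack=[0,0] mem=[20,0,0,0]
After op 9 (dup): stack=[0,0,0] mem=[20,0,0,0]
After op 10 (swap): stack=[0,0,0] mem=[20,0,0,0]
After op 11 (dup): stack=[0,0,0,0] mem=[20,0,0,0]
After op 12 (pop): stack=[0,0,0] mem=[20,0,0,0]
After op 13 (swap): stack=[0,0,0] mem=[20,0,0,0]

[0, 0, 0]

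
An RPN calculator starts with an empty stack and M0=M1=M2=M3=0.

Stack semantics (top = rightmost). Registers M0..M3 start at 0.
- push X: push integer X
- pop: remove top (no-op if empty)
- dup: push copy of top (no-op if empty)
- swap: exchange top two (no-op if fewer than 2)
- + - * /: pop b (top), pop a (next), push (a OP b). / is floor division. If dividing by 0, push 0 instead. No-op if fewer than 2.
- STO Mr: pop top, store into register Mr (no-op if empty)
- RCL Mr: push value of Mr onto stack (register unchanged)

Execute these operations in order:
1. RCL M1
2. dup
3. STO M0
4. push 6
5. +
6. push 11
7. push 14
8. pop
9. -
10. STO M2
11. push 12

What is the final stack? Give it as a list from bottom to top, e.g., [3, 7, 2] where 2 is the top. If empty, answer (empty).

Answer: [12]

Derivation:
After op 1 (RCL M1): stack=[0] mem=[0,0,0,0]
After op 2 (dup): stack=[0,0] mem=[0,0,0,0]
After op 3 (STO M0): stack=[0] mem=[0,0,0,0]
After op 4 (push 6): stack=[0,6] mem=[0,0,0,0]
After op 5 (+): stack=[6] mem=[0,0,0,0]
After op 6 (push 11): stack=[6,11] mem=[0,0,0,0]
After op 7 (push 14): stack=[6,11,14] mem=[0,0,0,0]
After op 8 (pop): stack=[6,11] mem=[0,0,0,0]
After op 9 (-): stack=[-5] mem=[0,0,0,0]
After op 10 (STO M2): stack=[empty] mem=[0,0,-5,0]
After op 11 (push 12): stack=[12] mem=[0,0,-5,0]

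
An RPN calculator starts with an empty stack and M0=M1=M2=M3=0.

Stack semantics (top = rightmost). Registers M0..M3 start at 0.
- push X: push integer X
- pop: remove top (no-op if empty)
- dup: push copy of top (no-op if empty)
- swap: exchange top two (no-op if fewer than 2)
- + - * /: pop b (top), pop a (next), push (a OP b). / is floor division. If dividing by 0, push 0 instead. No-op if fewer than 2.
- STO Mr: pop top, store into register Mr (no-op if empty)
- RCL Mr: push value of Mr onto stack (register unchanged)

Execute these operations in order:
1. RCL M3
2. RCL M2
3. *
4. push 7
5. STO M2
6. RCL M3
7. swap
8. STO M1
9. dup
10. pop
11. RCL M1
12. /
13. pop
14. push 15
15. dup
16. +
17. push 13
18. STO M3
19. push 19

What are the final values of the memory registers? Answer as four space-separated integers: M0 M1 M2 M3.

After op 1 (RCL M3): stack=[0] mem=[0,0,0,0]
After op 2 (RCL M2): stack=[0,0] mem=[0,0,0,0]
After op 3 (*): stack=[0] mem=[0,0,0,0]
After op 4 (push 7): stack=[0,7] mem=[0,0,0,0]
After op 5 (STO M2): stack=[0] mem=[0,0,7,0]
After op 6 (RCL M3): stack=[0,0] mem=[0,0,7,0]
After op 7 (swap): stack=[0,0] mem=[0,0,7,0]
After op 8 (STO M1): stack=[0] mem=[0,0,7,0]
After op 9 (dup): stack=[0,0] mem=[0,0,7,0]
After op 10 (pop): stack=[0] mem=[0,0,7,0]
After op 11 (RCL M1): stack=[0,0] mem=[0,0,7,0]
After op 12 (/): stack=[0] mem=[0,0,7,0]
After op 13 (pop): stack=[empty] mem=[0,0,7,0]
After op 14 (push 15): stack=[15] mem=[0,0,7,0]
After op 15 (dup): stack=[15,15] mem=[0,0,7,0]
After op 16 (+): stack=[30] mem=[0,0,7,0]
After op 17 (push 13): stack=[30,13] mem=[0,0,7,0]
After op 18 (STO M3): stack=[30] mem=[0,0,7,13]
After op 19 (push 19): stack=[30,19] mem=[0,0,7,13]

Answer: 0 0 7 13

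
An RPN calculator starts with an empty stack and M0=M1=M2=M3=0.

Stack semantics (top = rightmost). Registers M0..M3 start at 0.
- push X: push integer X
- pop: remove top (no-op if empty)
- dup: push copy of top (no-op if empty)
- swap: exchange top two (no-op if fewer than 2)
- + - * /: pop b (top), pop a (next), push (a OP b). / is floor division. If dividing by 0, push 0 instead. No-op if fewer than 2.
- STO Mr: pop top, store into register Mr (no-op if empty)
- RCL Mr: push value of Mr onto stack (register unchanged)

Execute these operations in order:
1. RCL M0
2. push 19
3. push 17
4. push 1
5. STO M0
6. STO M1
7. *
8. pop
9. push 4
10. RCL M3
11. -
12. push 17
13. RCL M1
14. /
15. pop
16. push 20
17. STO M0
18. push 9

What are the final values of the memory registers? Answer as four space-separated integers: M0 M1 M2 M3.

After op 1 (RCL M0): stack=[0] mem=[0,0,0,0]
After op 2 (push 19): stack=[0,19] mem=[0,0,0,0]
After op 3 (push 17): stack=[0,19,17] mem=[0,0,0,0]
After op 4 (push 1): stack=[0,19,17,1] mem=[0,0,0,0]
After op 5 (STO M0): stack=[0,19,17] mem=[1,0,0,0]
After op 6 (STO M1): stack=[0,19] mem=[1,17,0,0]
After op 7 (*): stack=[0] mem=[1,17,0,0]
After op 8 (pop): stack=[empty] mem=[1,17,0,0]
After op 9 (push 4): stack=[4] mem=[1,17,0,0]
After op 10 (RCL M3): stack=[4,0] mem=[1,17,0,0]
After op 11 (-): stack=[4] mem=[1,17,0,0]
After op 12 (push 17): stack=[4,17] mem=[1,17,0,0]
After op 13 (RCL M1): stack=[4,17,17] mem=[1,17,0,0]
After op 14 (/): stack=[4,1] mem=[1,17,0,0]
After op 15 (pop): stack=[4] mem=[1,17,0,0]
After op 16 (push 20): stack=[4,20] mem=[1,17,0,0]
After op 17 (STO M0): stack=[4] mem=[20,17,0,0]
After op 18 (push 9): stack=[4,9] mem=[20,17,0,0]

Answer: 20 17 0 0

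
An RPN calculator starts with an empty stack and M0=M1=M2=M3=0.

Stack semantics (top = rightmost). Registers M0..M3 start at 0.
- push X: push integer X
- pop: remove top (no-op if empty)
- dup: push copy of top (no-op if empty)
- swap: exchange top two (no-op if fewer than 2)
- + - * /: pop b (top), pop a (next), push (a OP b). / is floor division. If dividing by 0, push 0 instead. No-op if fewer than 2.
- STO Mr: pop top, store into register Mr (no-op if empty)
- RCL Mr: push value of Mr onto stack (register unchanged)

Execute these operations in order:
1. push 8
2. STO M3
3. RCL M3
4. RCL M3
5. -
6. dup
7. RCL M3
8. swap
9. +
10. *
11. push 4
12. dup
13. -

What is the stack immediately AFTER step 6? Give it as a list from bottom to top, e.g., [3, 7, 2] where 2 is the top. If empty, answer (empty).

After op 1 (push 8): stack=[8] mem=[0,0,0,0]
After op 2 (STO M3): stack=[empty] mem=[0,0,0,8]
After op 3 (RCL M3): stack=[8] mem=[0,0,0,8]
After op 4 (RCL M3): stack=[8,8] mem=[0,0,0,8]
After op 5 (-): stack=[0] mem=[0,0,0,8]
After op 6 (dup): stack=[0,0] mem=[0,0,0,8]

[0, 0]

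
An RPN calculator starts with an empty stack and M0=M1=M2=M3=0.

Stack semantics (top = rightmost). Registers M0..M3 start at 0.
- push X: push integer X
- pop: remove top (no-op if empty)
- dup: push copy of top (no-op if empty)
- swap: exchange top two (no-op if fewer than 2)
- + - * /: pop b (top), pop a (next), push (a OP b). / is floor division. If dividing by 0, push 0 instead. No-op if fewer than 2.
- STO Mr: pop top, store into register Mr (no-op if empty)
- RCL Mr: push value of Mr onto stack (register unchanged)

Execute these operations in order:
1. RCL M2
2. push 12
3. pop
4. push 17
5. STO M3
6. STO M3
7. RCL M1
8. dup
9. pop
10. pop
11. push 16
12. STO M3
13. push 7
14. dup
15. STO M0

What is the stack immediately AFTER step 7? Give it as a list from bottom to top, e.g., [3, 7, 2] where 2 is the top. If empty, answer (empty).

After op 1 (RCL M2): stack=[0] mem=[0,0,0,0]
After op 2 (push 12): stack=[0,12] mem=[0,0,0,0]
After op 3 (pop): stack=[0] mem=[0,0,0,0]
After op 4 (push 17): stack=[0,17] mem=[0,0,0,0]
After op 5 (STO M3): stack=[0] mem=[0,0,0,17]
After op 6 (STO M3): stack=[empty] mem=[0,0,0,0]
After op 7 (RCL M1): stack=[0] mem=[0,0,0,0]

[0]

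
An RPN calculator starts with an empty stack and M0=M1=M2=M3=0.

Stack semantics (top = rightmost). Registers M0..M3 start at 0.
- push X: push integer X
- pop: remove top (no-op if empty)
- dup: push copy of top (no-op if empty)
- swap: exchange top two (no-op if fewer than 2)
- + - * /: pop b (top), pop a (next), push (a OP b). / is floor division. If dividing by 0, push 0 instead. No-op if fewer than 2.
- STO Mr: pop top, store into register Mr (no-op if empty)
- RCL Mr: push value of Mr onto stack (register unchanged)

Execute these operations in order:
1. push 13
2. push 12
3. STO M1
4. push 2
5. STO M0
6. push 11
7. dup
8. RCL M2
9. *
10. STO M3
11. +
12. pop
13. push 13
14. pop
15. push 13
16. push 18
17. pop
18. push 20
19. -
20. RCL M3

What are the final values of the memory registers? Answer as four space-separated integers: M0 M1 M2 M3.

After op 1 (push 13): stack=[13] mem=[0,0,0,0]
After op 2 (push 12): stack=[13,12] mem=[0,0,0,0]
After op 3 (STO M1): stack=[13] mem=[0,12,0,0]
After op 4 (push 2): stack=[13,2] mem=[0,12,0,0]
After op 5 (STO M0): stack=[13] mem=[2,12,0,0]
After op 6 (push 11): stack=[13,11] mem=[2,12,0,0]
After op 7 (dup): stack=[13,11,11] mem=[2,12,0,0]
After op 8 (RCL M2): stack=[13,11,11,0] mem=[2,12,0,0]
After op 9 (*): stack=[13,11,0] mem=[2,12,0,0]
After op 10 (STO M3): stack=[13,11] mem=[2,12,0,0]
After op 11 (+): stack=[24] mem=[2,12,0,0]
After op 12 (pop): stack=[empty] mem=[2,12,0,0]
After op 13 (push 13): stack=[13] mem=[2,12,0,0]
After op 14 (pop): stack=[empty] mem=[2,12,0,0]
After op 15 (push 13): stack=[13] mem=[2,12,0,0]
After op 16 (push 18): stack=[13,18] mem=[2,12,0,0]
After op 17 (pop): stack=[13] mem=[2,12,0,0]
After op 18 (push 20): stack=[13,20] mem=[2,12,0,0]
After op 19 (-): stack=[-7] mem=[2,12,0,0]
After op 20 (RCL M3): stack=[-7,0] mem=[2,12,0,0]

Answer: 2 12 0 0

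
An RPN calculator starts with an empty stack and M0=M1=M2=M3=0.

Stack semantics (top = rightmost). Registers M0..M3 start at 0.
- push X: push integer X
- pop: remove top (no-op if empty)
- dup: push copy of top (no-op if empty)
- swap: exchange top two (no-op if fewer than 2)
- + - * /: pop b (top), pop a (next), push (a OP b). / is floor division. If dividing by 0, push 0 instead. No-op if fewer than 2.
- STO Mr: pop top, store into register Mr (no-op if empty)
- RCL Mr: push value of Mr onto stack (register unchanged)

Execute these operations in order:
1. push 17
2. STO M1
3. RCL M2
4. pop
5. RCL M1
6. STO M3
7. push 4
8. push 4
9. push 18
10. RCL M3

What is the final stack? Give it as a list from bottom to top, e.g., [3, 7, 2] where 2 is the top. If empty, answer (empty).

Answer: [4, 4, 18, 17]

Derivation:
After op 1 (push 17): stack=[17] mem=[0,0,0,0]
After op 2 (STO M1): stack=[empty] mem=[0,17,0,0]
After op 3 (RCL M2): stack=[0] mem=[0,17,0,0]
After op 4 (pop): stack=[empty] mem=[0,17,0,0]
After op 5 (RCL M1): stack=[17] mem=[0,17,0,0]
After op 6 (STO M3): stack=[empty] mem=[0,17,0,17]
After op 7 (push 4): stack=[4] mem=[0,17,0,17]
After op 8 (push 4): stack=[4,4] mem=[0,17,0,17]
After op 9 (push 18): stack=[4,4,18] mem=[0,17,0,17]
After op 10 (RCL M3): stack=[4,4,18,17] mem=[0,17,0,17]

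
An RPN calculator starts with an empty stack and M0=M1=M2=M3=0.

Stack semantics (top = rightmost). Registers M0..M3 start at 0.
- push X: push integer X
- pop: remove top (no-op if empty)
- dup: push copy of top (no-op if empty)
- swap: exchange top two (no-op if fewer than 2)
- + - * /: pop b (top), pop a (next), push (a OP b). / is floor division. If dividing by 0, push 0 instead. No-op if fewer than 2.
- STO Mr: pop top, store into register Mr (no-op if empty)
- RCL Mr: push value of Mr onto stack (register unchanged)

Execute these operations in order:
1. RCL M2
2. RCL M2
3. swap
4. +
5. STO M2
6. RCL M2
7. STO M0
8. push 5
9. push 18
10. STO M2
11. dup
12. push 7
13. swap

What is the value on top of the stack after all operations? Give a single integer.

After op 1 (RCL M2): stack=[0] mem=[0,0,0,0]
After op 2 (RCL M2): stack=[0,0] mem=[0,0,0,0]
After op 3 (swap): stack=[0,0] mem=[0,0,0,0]
After op 4 (+): stack=[0] mem=[0,0,0,0]
After op 5 (STO M2): stack=[empty] mem=[0,0,0,0]
After op 6 (RCL M2): stack=[0] mem=[0,0,0,0]
After op 7 (STO M0): stack=[empty] mem=[0,0,0,0]
After op 8 (push 5): stack=[5] mem=[0,0,0,0]
After op 9 (push 18): stack=[5,18] mem=[0,0,0,0]
After op 10 (STO M2): stack=[5] mem=[0,0,18,0]
After op 11 (dup): stack=[5,5] mem=[0,0,18,0]
After op 12 (push 7): stack=[5,5,7] mem=[0,0,18,0]
After op 13 (swap): stack=[5,7,5] mem=[0,0,18,0]

Answer: 5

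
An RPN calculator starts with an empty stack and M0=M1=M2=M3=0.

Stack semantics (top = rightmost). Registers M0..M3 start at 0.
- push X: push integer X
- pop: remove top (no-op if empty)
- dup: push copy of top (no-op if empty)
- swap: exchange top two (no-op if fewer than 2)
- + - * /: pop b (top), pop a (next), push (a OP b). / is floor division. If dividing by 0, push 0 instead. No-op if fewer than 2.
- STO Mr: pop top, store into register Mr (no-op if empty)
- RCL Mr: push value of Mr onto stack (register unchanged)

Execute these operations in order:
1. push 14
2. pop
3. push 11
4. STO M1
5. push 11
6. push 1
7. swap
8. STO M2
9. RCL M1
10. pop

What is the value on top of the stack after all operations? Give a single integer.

After op 1 (push 14): stack=[14] mem=[0,0,0,0]
After op 2 (pop): stack=[empty] mem=[0,0,0,0]
After op 3 (push 11): stack=[11] mem=[0,0,0,0]
After op 4 (STO M1): stack=[empty] mem=[0,11,0,0]
After op 5 (push 11): stack=[11] mem=[0,11,0,0]
After op 6 (push 1): stack=[11,1] mem=[0,11,0,0]
After op 7 (swap): stack=[1,11] mem=[0,11,0,0]
After op 8 (STO M2): stack=[1] mem=[0,11,11,0]
After op 9 (RCL M1): stack=[1,11] mem=[0,11,11,0]
After op 10 (pop): stack=[1] mem=[0,11,11,0]

Answer: 1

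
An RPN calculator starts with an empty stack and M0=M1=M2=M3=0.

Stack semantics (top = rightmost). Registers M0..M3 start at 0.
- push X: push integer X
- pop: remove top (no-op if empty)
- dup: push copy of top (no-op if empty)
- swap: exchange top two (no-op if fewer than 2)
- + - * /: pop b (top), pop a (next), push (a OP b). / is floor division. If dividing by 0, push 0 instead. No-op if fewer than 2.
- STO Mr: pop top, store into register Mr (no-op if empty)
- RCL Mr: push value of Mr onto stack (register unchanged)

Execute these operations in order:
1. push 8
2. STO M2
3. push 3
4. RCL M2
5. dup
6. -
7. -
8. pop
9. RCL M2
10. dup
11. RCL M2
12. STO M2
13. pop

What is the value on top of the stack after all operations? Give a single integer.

Answer: 8

Derivation:
After op 1 (push 8): stack=[8] mem=[0,0,0,0]
After op 2 (STO M2): stack=[empty] mem=[0,0,8,0]
After op 3 (push 3): stack=[3] mem=[0,0,8,0]
After op 4 (RCL M2): stack=[3,8] mem=[0,0,8,0]
After op 5 (dup): stack=[3,8,8] mem=[0,0,8,0]
After op 6 (-): stack=[3,0] mem=[0,0,8,0]
After op 7 (-): stack=[3] mem=[0,0,8,0]
After op 8 (pop): stack=[empty] mem=[0,0,8,0]
After op 9 (RCL M2): stack=[8] mem=[0,0,8,0]
After op 10 (dup): stack=[8,8] mem=[0,0,8,0]
After op 11 (RCL M2): stack=[8,8,8] mem=[0,0,8,0]
After op 12 (STO M2): stack=[8,8] mem=[0,0,8,0]
After op 13 (pop): stack=[8] mem=[0,0,8,0]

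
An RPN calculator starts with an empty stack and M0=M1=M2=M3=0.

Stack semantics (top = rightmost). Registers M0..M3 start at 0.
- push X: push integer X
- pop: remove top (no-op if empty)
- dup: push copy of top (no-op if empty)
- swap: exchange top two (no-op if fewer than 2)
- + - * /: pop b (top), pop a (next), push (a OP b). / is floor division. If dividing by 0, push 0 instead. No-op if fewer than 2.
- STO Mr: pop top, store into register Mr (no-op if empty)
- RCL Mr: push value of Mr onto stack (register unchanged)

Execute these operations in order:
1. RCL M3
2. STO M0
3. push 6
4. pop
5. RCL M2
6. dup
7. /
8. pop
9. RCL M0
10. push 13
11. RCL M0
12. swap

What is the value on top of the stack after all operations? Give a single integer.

Answer: 13

Derivation:
After op 1 (RCL M3): stack=[0] mem=[0,0,0,0]
After op 2 (STO M0): stack=[empty] mem=[0,0,0,0]
After op 3 (push 6): stack=[6] mem=[0,0,0,0]
After op 4 (pop): stack=[empty] mem=[0,0,0,0]
After op 5 (RCL M2): stack=[0] mem=[0,0,0,0]
After op 6 (dup): stack=[0,0] mem=[0,0,0,0]
After op 7 (/): stack=[0] mem=[0,0,0,0]
After op 8 (pop): stack=[empty] mem=[0,0,0,0]
After op 9 (RCL M0): stack=[0] mem=[0,0,0,0]
After op 10 (push 13): stack=[0,13] mem=[0,0,0,0]
After op 11 (RCL M0): stack=[0,13,0] mem=[0,0,0,0]
After op 12 (swap): stack=[0,0,13] mem=[0,0,0,0]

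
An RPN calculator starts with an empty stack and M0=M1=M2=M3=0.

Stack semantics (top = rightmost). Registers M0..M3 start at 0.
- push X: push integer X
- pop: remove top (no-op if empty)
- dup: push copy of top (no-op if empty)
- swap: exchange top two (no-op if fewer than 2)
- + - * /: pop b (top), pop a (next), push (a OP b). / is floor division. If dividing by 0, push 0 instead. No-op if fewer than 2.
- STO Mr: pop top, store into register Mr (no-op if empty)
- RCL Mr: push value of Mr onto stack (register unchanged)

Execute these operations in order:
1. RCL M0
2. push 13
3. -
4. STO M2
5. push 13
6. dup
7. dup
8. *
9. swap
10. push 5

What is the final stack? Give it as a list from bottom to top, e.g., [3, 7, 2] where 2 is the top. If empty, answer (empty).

Answer: [169, 13, 5]

Derivation:
After op 1 (RCL M0): stack=[0] mem=[0,0,0,0]
After op 2 (push 13): stack=[0,13] mem=[0,0,0,0]
After op 3 (-): stack=[-13] mem=[0,0,0,0]
After op 4 (STO M2): stack=[empty] mem=[0,0,-13,0]
After op 5 (push 13): stack=[13] mem=[0,0,-13,0]
After op 6 (dup): stack=[13,13] mem=[0,0,-13,0]
After op 7 (dup): stack=[13,13,13] mem=[0,0,-13,0]
After op 8 (*): stack=[13,169] mem=[0,0,-13,0]
After op 9 (swap): stack=[169,13] mem=[0,0,-13,0]
After op 10 (push 5): stack=[169,13,5] mem=[0,0,-13,0]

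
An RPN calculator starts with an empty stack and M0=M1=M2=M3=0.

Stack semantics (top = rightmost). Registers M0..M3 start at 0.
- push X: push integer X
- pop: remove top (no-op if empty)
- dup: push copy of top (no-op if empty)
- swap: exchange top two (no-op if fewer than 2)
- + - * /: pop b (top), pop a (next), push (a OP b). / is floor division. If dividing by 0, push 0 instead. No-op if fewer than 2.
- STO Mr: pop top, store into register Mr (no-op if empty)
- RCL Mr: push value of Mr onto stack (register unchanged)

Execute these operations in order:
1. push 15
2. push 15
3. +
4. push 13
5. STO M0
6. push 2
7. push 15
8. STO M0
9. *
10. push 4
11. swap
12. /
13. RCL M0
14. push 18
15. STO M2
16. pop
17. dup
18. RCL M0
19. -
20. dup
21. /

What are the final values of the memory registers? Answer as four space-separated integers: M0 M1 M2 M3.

After op 1 (push 15): stack=[15] mem=[0,0,0,0]
After op 2 (push 15): stack=[15,15] mem=[0,0,0,0]
After op 3 (+): stack=[30] mem=[0,0,0,0]
After op 4 (push 13): stack=[30,13] mem=[0,0,0,0]
After op 5 (STO M0): stack=[30] mem=[13,0,0,0]
After op 6 (push 2): stack=[30,2] mem=[13,0,0,0]
After op 7 (push 15): stack=[30,2,15] mem=[13,0,0,0]
After op 8 (STO M0): stack=[30,2] mem=[15,0,0,0]
After op 9 (*): stack=[60] mem=[15,0,0,0]
After op 10 (push 4): stack=[60,4] mem=[15,0,0,0]
After op 11 (swap): stack=[4,60] mem=[15,0,0,0]
After op 12 (/): stack=[0] mem=[15,0,0,0]
After op 13 (RCL M0): stack=[0,15] mem=[15,0,0,0]
After op 14 (push 18): stack=[0,15,18] mem=[15,0,0,0]
After op 15 (STO M2): stack=[0,15] mem=[15,0,18,0]
After op 16 (pop): stack=[0] mem=[15,0,18,0]
After op 17 (dup): stack=[0,0] mem=[15,0,18,0]
After op 18 (RCL M0): stack=[0,0,15] mem=[15,0,18,0]
After op 19 (-): stack=[0,-15] mem=[15,0,18,0]
After op 20 (dup): stack=[0,-15,-15] mem=[15,0,18,0]
After op 21 (/): stack=[0,1] mem=[15,0,18,0]

Answer: 15 0 18 0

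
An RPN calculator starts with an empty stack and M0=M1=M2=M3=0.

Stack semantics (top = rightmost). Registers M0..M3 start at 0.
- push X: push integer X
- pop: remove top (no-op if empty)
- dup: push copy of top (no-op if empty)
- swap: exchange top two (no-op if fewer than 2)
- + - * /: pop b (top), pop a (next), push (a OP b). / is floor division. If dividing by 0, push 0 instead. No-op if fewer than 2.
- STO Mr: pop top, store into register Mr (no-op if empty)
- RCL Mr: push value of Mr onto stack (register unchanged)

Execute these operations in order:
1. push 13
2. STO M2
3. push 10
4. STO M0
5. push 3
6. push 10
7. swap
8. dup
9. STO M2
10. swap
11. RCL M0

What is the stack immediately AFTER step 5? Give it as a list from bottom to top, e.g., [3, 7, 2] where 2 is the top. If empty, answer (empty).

After op 1 (push 13): stack=[13] mem=[0,0,0,0]
After op 2 (STO M2): stack=[empty] mem=[0,0,13,0]
After op 3 (push 10): stack=[10] mem=[0,0,13,0]
After op 4 (STO M0): stack=[empty] mem=[10,0,13,0]
After op 5 (push 3): stack=[3] mem=[10,0,13,0]

[3]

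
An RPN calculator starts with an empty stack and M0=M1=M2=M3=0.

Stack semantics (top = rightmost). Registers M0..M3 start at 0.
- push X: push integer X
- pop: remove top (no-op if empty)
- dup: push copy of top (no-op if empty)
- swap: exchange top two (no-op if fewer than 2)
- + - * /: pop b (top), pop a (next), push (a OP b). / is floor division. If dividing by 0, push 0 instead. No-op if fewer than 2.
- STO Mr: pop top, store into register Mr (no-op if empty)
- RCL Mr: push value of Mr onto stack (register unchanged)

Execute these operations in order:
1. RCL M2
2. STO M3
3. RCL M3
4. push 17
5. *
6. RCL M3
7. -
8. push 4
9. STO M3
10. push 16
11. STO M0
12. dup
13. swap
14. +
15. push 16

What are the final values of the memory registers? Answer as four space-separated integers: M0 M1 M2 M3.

Answer: 16 0 0 4

Derivation:
After op 1 (RCL M2): stack=[0] mem=[0,0,0,0]
After op 2 (STO M3): stack=[empty] mem=[0,0,0,0]
After op 3 (RCL M3): stack=[0] mem=[0,0,0,0]
After op 4 (push 17): stack=[0,17] mem=[0,0,0,0]
After op 5 (*): stack=[0] mem=[0,0,0,0]
After op 6 (RCL M3): stack=[0,0] mem=[0,0,0,0]
After op 7 (-): stack=[0] mem=[0,0,0,0]
After op 8 (push 4): stack=[0,4] mem=[0,0,0,0]
After op 9 (STO M3): stack=[0] mem=[0,0,0,4]
After op 10 (push 16): stack=[0,16] mem=[0,0,0,4]
After op 11 (STO M0): stack=[0] mem=[16,0,0,4]
After op 12 (dup): stack=[0,0] mem=[16,0,0,4]
After op 13 (swap): stack=[0,0] mem=[16,0,0,4]
After op 14 (+): stack=[0] mem=[16,0,0,4]
After op 15 (push 16): stack=[0,16] mem=[16,0,0,4]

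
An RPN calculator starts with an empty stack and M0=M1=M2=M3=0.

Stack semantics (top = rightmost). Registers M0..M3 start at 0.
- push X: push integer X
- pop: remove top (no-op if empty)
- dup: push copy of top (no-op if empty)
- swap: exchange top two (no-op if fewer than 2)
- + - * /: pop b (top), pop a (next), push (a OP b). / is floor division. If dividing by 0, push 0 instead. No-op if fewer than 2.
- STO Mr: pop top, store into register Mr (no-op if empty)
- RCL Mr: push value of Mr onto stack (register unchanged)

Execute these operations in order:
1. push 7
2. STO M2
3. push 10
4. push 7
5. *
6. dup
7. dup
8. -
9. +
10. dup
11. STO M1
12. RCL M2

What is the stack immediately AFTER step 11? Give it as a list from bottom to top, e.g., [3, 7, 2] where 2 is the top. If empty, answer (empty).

After op 1 (push 7): stack=[7] mem=[0,0,0,0]
After op 2 (STO M2): stack=[empty] mem=[0,0,7,0]
After op 3 (push 10): stack=[10] mem=[0,0,7,0]
After op 4 (push 7): stack=[10,7] mem=[0,0,7,0]
After op 5 (*): stack=[70] mem=[0,0,7,0]
After op 6 (dup): stack=[70,70] mem=[0,0,7,0]
After op 7 (dup): stack=[70,70,70] mem=[0,0,7,0]
After op 8 (-): stack=[70,0] mem=[0,0,7,0]
After op 9 (+): stack=[70] mem=[0,0,7,0]
After op 10 (dup): stack=[70,70] mem=[0,0,7,0]
After op 11 (STO M1): stack=[70] mem=[0,70,7,0]

[70]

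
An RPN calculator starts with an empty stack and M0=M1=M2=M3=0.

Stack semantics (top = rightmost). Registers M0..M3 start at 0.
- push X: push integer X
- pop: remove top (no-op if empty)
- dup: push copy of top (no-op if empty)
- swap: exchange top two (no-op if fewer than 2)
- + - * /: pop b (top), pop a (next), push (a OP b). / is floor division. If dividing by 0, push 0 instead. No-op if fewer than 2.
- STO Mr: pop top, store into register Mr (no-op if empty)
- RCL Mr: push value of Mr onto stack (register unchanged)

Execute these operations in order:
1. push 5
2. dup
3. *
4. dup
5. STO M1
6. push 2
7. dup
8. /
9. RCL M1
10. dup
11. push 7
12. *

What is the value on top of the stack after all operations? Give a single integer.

Answer: 175

Derivation:
After op 1 (push 5): stack=[5] mem=[0,0,0,0]
After op 2 (dup): stack=[5,5] mem=[0,0,0,0]
After op 3 (*): stack=[25] mem=[0,0,0,0]
After op 4 (dup): stack=[25,25] mem=[0,0,0,0]
After op 5 (STO M1): stack=[25] mem=[0,25,0,0]
After op 6 (push 2): stack=[25,2] mem=[0,25,0,0]
After op 7 (dup): stack=[25,2,2] mem=[0,25,0,0]
After op 8 (/): stack=[25,1] mem=[0,25,0,0]
After op 9 (RCL M1): stack=[25,1,25] mem=[0,25,0,0]
After op 10 (dup): stack=[25,1,25,25] mem=[0,25,0,0]
After op 11 (push 7): stack=[25,1,25,25,7] mem=[0,25,0,0]
After op 12 (*): stack=[25,1,25,175] mem=[0,25,0,0]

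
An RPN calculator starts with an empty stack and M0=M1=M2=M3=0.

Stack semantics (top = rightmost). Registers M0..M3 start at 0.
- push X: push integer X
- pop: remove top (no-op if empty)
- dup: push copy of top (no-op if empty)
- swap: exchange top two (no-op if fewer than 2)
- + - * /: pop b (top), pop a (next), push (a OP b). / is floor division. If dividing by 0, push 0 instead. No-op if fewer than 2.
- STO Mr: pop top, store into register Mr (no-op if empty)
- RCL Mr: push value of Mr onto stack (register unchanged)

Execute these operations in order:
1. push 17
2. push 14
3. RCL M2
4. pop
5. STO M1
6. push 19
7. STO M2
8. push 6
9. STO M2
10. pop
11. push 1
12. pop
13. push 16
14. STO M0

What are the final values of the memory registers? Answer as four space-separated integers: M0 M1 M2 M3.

After op 1 (push 17): stack=[17] mem=[0,0,0,0]
After op 2 (push 14): stack=[17,14] mem=[0,0,0,0]
After op 3 (RCL M2): stack=[17,14,0] mem=[0,0,0,0]
After op 4 (pop): stack=[17,14] mem=[0,0,0,0]
After op 5 (STO M1): stack=[17] mem=[0,14,0,0]
After op 6 (push 19): stack=[17,19] mem=[0,14,0,0]
After op 7 (STO M2): stack=[17] mem=[0,14,19,0]
After op 8 (push 6): stack=[17,6] mem=[0,14,19,0]
After op 9 (STO M2): stack=[17] mem=[0,14,6,0]
After op 10 (pop): stack=[empty] mem=[0,14,6,0]
After op 11 (push 1): stack=[1] mem=[0,14,6,0]
After op 12 (pop): stack=[empty] mem=[0,14,6,0]
After op 13 (push 16): stack=[16] mem=[0,14,6,0]
After op 14 (STO M0): stack=[empty] mem=[16,14,6,0]

Answer: 16 14 6 0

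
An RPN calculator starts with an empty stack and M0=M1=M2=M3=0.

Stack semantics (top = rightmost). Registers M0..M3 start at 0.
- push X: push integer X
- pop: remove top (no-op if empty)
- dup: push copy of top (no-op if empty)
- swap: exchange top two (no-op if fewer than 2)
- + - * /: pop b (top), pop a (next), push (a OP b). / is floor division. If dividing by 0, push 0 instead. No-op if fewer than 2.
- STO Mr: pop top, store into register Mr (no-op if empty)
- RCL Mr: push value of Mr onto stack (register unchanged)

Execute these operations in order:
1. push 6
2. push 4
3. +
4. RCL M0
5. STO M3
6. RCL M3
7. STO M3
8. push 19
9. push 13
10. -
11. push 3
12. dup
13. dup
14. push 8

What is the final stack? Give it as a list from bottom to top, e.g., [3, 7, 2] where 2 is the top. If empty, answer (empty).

After op 1 (push 6): stack=[6] mem=[0,0,0,0]
After op 2 (push 4): stack=[6,4] mem=[0,0,0,0]
After op 3 (+): stack=[10] mem=[0,0,0,0]
After op 4 (RCL M0): stack=[10,0] mem=[0,0,0,0]
After op 5 (STO M3): stack=[10] mem=[0,0,0,0]
After op 6 (RCL M3): stack=[10,0] mem=[0,0,0,0]
After op 7 (STO M3): stack=[10] mem=[0,0,0,0]
After op 8 (push 19): stack=[10,19] mem=[0,0,0,0]
After op 9 (push 13): stack=[10,19,13] mem=[0,0,0,0]
After op 10 (-): stack=[10,6] mem=[0,0,0,0]
After op 11 (push 3): stack=[10,6,3] mem=[0,0,0,0]
After op 12 (dup): stack=[10,6,3,3] mem=[0,0,0,0]
After op 13 (dup): stack=[10,6,3,3,3] mem=[0,0,0,0]
After op 14 (push 8): stack=[10,6,3,3,3,8] mem=[0,0,0,0]

Answer: [10, 6, 3, 3, 3, 8]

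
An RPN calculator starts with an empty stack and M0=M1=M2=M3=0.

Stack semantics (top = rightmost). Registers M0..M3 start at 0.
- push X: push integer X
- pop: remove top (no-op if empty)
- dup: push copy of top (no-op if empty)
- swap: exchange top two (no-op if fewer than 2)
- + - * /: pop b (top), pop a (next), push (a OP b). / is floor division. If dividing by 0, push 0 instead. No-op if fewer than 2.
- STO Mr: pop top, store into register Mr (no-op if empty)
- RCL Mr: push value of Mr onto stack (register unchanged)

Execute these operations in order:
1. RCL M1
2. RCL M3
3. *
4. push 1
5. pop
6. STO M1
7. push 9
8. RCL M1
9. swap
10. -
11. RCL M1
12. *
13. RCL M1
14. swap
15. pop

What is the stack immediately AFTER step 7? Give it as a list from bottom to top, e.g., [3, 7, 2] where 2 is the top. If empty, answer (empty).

After op 1 (RCL M1): stack=[0] mem=[0,0,0,0]
After op 2 (RCL M3): stack=[0,0] mem=[0,0,0,0]
After op 3 (*): stack=[0] mem=[0,0,0,0]
After op 4 (push 1): stack=[0,1] mem=[0,0,0,0]
After op 5 (pop): stack=[0] mem=[0,0,0,0]
After op 6 (STO M1): stack=[empty] mem=[0,0,0,0]
After op 7 (push 9): stack=[9] mem=[0,0,0,0]

[9]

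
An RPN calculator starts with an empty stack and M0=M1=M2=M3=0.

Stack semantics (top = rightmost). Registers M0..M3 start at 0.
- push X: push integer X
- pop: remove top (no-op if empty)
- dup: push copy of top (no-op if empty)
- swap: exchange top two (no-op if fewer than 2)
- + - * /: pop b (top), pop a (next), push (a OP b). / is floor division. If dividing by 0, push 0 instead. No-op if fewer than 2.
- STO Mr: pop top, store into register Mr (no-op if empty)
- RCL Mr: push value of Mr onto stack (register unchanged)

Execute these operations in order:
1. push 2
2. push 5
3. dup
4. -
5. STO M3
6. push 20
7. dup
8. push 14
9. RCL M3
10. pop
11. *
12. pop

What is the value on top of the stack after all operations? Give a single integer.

After op 1 (push 2): stack=[2] mem=[0,0,0,0]
After op 2 (push 5): stack=[2,5] mem=[0,0,0,0]
After op 3 (dup): stack=[2,5,5] mem=[0,0,0,0]
After op 4 (-): stack=[2,0] mem=[0,0,0,0]
After op 5 (STO M3): stack=[2] mem=[0,0,0,0]
After op 6 (push 20): stack=[2,20] mem=[0,0,0,0]
After op 7 (dup): stack=[2,20,20] mem=[0,0,0,0]
After op 8 (push 14): stack=[2,20,20,14] mem=[0,0,0,0]
After op 9 (RCL M3): stack=[2,20,20,14,0] mem=[0,0,0,0]
After op 10 (pop): stack=[2,20,20,14] mem=[0,0,0,0]
After op 11 (*): stack=[2,20,280] mem=[0,0,0,0]
After op 12 (pop): stack=[2,20] mem=[0,0,0,0]

Answer: 20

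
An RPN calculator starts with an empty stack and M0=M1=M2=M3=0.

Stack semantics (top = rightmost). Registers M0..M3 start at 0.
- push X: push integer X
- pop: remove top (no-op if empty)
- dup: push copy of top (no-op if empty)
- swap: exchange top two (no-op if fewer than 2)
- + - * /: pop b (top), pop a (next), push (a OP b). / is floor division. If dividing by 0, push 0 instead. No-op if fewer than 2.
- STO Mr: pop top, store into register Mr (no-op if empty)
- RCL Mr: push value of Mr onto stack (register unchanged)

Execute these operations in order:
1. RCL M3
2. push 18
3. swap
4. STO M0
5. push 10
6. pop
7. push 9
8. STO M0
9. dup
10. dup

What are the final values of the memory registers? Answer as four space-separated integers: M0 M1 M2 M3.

Answer: 9 0 0 0

Derivation:
After op 1 (RCL M3): stack=[0] mem=[0,0,0,0]
After op 2 (push 18): stack=[0,18] mem=[0,0,0,0]
After op 3 (swap): stack=[18,0] mem=[0,0,0,0]
After op 4 (STO M0): stack=[18] mem=[0,0,0,0]
After op 5 (push 10): stack=[18,10] mem=[0,0,0,0]
After op 6 (pop): stack=[18] mem=[0,0,0,0]
After op 7 (push 9): stack=[18,9] mem=[0,0,0,0]
After op 8 (STO M0): stack=[18] mem=[9,0,0,0]
After op 9 (dup): stack=[18,18] mem=[9,0,0,0]
After op 10 (dup): stack=[18,18,18] mem=[9,0,0,0]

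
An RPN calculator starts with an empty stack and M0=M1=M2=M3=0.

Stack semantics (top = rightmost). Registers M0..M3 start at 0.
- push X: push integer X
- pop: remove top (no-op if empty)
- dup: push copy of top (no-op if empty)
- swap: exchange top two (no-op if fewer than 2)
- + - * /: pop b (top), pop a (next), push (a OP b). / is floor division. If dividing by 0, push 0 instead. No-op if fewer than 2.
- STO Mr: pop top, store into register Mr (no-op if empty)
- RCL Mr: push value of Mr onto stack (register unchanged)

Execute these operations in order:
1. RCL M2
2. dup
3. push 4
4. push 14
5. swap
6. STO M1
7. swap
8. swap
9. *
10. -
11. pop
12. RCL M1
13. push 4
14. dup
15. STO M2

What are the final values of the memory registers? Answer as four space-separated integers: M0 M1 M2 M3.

After op 1 (RCL M2): stack=[0] mem=[0,0,0,0]
After op 2 (dup): stack=[0,0] mem=[0,0,0,0]
After op 3 (push 4): stack=[0,0,4] mem=[0,0,0,0]
After op 4 (push 14): stack=[0,0,4,14] mem=[0,0,0,0]
After op 5 (swap): stack=[0,0,14,4] mem=[0,0,0,0]
After op 6 (STO M1): stack=[0,0,14] mem=[0,4,0,0]
After op 7 (swap): stack=[0,14,0] mem=[0,4,0,0]
After op 8 (swap): stack=[0,0,14] mem=[0,4,0,0]
After op 9 (*): stack=[0,0] mem=[0,4,0,0]
After op 10 (-): stack=[0] mem=[0,4,0,0]
After op 11 (pop): stack=[empty] mem=[0,4,0,0]
After op 12 (RCL M1): stack=[4] mem=[0,4,0,0]
After op 13 (push 4): stack=[4,4] mem=[0,4,0,0]
After op 14 (dup): stack=[4,4,4] mem=[0,4,0,0]
After op 15 (STO M2): stack=[4,4] mem=[0,4,4,0]

Answer: 0 4 4 0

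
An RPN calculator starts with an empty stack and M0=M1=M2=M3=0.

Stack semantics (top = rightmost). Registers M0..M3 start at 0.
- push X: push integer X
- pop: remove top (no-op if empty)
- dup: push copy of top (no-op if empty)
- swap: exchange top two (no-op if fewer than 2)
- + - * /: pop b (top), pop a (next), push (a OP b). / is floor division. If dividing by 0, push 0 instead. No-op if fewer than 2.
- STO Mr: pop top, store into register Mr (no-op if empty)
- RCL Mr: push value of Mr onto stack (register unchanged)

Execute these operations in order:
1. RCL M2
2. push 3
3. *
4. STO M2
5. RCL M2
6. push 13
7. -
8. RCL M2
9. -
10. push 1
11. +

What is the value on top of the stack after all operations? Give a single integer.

Answer: -12

Derivation:
After op 1 (RCL M2): stack=[0] mem=[0,0,0,0]
After op 2 (push 3): stack=[0,3] mem=[0,0,0,0]
After op 3 (*): stack=[0] mem=[0,0,0,0]
After op 4 (STO M2): stack=[empty] mem=[0,0,0,0]
After op 5 (RCL M2): stack=[0] mem=[0,0,0,0]
After op 6 (push 13): stack=[0,13] mem=[0,0,0,0]
After op 7 (-): stack=[-13] mem=[0,0,0,0]
After op 8 (RCL M2): stack=[-13,0] mem=[0,0,0,0]
After op 9 (-): stack=[-13] mem=[0,0,0,0]
After op 10 (push 1): stack=[-13,1] mem=[0,0,0,0]
After op 11 (+): stack=[-12] mem=[0,0,0,0]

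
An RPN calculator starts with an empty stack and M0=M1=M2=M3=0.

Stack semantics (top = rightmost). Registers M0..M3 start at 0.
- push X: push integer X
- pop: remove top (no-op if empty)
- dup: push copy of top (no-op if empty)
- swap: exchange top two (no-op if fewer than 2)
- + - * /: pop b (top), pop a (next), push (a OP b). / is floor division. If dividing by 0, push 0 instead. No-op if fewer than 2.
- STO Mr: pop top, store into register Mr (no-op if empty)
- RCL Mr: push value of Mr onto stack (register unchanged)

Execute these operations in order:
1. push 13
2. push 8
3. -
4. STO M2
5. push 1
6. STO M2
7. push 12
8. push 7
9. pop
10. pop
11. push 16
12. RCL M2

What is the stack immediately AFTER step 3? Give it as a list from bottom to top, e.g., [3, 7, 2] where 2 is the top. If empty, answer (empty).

After op 1 (push 13): stack=[13] mem=[0,0,0,0]
After op 2 (push 8): stack=[13,8] mem=[0,0,0,0]
After op 3 (-): stack=[5] mem=[0,0,0,0]

[5]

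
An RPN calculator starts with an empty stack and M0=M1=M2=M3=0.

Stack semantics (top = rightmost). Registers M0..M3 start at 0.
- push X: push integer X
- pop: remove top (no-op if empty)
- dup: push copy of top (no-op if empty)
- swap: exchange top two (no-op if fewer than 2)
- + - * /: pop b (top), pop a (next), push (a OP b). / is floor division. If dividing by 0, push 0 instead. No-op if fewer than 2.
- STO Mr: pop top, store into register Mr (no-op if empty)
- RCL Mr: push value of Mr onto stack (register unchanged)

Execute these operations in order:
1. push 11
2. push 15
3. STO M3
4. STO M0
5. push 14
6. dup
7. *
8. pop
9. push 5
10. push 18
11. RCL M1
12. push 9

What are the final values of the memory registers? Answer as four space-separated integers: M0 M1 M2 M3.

Answer: 11 0 0 15

Derivation:
After op 1 (push 11): stack=[11] mem=[0,0,0,0]
After op 2 (push 15): stack=[11,15] mem=[0,0,0,0]
After op 3 (STO M3): stack=[11] mem=[0,0,0,15]
After op 4 (STO M0): stack=[empty] mem=[11,0,0,15]
After op 5 (push 14): stack=[14] mem=[11,0,0,15]
After op 6 (dup): stack=[14,14] mem=[11,0,0,15]
After op 7 (*): stack=[196] mem=[11,0,0,15]
After op 8 (pop): stack=[empty] mem=[11,0,0,15]
After op 9 (push 5): stack=[5] mem=[11,0,0,15]
After op 10 (push 18): stack=[5,18] mem=[11,0,0,15]
After op 11 (RCL M1): stack=[5,18,0] mem=[11,0,0,15]
After op 12 (push 9): stack=[5,18,0,9] mem=[11,0,0,15]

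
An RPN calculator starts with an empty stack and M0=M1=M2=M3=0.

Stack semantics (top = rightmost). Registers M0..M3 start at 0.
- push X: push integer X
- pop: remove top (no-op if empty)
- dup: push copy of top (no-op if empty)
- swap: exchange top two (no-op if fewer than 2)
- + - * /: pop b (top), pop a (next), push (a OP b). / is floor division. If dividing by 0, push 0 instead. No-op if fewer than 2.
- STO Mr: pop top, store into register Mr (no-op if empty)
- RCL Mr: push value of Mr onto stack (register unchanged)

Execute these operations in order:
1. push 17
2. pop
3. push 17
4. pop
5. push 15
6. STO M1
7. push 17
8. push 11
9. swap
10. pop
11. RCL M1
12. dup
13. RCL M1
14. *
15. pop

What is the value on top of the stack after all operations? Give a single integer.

Answer: 15

Derivation:
After op 1 (push 17): stack=[17] mem=[0,0,0,0]
After op 2 (pop): stack=[empty] mem=[0,0,0,0]
After op 3 (push 17): stack=[17] mem=[0,0,0,0]
After op 4 (pop): stack=[empty] mem=[0,0,0,0]
After op 5 (push 15): stack=[15] mem=[0,0,0,0]
After op 6 (STO M1): stack=[empty] mem=[0,15,0,0]
After op 7 (push 17): stack=[17] mem=[0,15,0,0]
After op 8 (push 11): stack=[17,11] mem=[0,15,0,0]
After op 9 (swap): stack=[11,17] mem=[0,15,0,0]
After op 10 (pop): stack=[11] mem=[0,15,0,0]
After op 11 (RCL M1): stack=[11,15] mem=[0,15,0,0]
After op 12 (dup): stack=[11,15,15] mem=[0,15,0,0]
After op 13 (RCL M1): stack=[11,15,15,15] mem=[0,15,0,0]
After op 14 (*): stack=[11,15,225] mem=[0,15,0,0]
After op 15 (pop): stack=[11,15] mem=[0,15,0,0]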